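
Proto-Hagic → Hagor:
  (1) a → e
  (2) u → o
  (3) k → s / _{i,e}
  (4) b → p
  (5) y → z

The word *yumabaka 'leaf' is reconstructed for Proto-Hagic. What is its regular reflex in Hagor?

Hagor: start from *yumabaka.
  rule 1 (vowel merger): yumabaka → yumebeke
  rule 2 (vowel merger): yumebeke → yomebeke
  rule 3 (palatalisation): yomebeke → yomebese
  rule 4 (unconditioned shift): yomebese → yomepese
  rule 5 (unconditioned shift): yomepese → zomepese
  ⇒ Hagor zomepese

zomepese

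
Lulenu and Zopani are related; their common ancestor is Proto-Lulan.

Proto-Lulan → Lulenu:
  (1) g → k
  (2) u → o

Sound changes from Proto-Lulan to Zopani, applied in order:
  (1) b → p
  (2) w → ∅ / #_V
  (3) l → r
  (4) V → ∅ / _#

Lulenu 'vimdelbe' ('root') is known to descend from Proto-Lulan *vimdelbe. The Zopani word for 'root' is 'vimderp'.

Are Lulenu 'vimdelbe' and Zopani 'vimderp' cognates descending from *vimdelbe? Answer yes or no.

Derive the expected Zopani reflex of *vimdelbe:
Zopani: start from *vimdelbe.
  rule 1 (unconditioned shift): vimdelbe → vimdelpe
  rule 2: no change — vimdelpe
  rule 3 (unconditioned shift): vimdelpe → vimderpe
  rule 4 (apocope): vimderpe → vimderp
  ⇒ Zopani vimderp
Zopani 'vimderp' matches the regular reflex exactly, so the pair is cognate.

yes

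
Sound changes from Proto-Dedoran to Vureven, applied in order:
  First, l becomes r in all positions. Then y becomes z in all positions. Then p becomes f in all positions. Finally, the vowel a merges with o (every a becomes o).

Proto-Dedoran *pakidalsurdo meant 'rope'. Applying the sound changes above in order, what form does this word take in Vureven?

Vureven: *pakidalsurdo > pakidarsurdo > fakidarsurdo > fokidorsurdo  (by unconditioned shift, unconditioned shift, vowel merger)

fokidorsurdo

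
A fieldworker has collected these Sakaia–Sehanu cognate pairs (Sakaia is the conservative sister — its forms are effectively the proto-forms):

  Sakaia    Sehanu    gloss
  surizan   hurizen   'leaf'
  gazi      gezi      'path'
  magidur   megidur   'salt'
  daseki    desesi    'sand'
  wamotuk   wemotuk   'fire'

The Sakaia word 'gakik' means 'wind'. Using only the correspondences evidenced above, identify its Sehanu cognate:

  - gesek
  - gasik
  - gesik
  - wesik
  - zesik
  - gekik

gazi ~ gezi, magidur ~ megidur — Sakaia a corresponds to Sehanu e after a consonant, before a consonant other than r, m, n, p, b, f, v.
daseki ~ desesi — Sakaia k corresponds to Sehanu s between vowels (before a front vowel).
Applying these to Sakaia 'gakik':
  gakik → gekik   (a→e after a consonant, before a consonant other than r, m, n, p, b, f, v)
  gekik → gesik   (k→s between vowels (before a front vowel))
So the Sehanu cognate is 'gesik'.

gesik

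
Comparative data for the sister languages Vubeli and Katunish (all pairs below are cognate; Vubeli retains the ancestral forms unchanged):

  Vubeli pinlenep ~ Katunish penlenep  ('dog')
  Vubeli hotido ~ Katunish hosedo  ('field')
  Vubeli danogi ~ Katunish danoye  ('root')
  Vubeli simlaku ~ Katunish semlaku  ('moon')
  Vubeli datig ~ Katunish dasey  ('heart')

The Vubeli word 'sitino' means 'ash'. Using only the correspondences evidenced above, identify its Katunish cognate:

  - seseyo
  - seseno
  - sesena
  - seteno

seseno

hotido ~ hosedo, datig ~ dasey — Vubeli i corresponds to Katunish e after a consonant, before a consonant other than r, m, n, p, b, f, v.
hotido ~ hosedo, datig ~ dasey — Vubeli t corresponds to Katunish s between vowels (before a front vowel).
pinlenep ~ penlenep — Vubeli i corresponds to Katunish e after a consonant, before a nasal.
Applying these to Vubeli 'sitino':
  sitino → setino   (i→e after a consonant, before a consonant other than r, m, n, p, b, f, v)
  setino → sesino   (t→s between vowels (before a front vowel))
  sesino → seseno   (i→e after a consonant, before a nasal)
So the Katunish cognate is 'seseno'.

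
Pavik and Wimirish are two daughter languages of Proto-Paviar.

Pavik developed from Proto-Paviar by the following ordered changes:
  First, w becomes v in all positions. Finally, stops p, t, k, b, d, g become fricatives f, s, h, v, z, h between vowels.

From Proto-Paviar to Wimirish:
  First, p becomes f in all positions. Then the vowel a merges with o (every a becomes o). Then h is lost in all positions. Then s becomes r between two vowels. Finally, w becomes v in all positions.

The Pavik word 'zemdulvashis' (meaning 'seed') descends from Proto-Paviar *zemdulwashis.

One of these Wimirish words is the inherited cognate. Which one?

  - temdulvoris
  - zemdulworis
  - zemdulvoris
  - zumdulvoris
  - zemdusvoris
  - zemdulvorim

zemdulvoris

Wimirish: *zemdulwashis > zemdulwoshis > zemdulwosis > zemdulworis > zemdulvoris  (by vowel merger, h-loss, rhotacism, unconditioned shift)
Only 'zemdulvoris' matches the regular Wimirish development of *zemdulwashis.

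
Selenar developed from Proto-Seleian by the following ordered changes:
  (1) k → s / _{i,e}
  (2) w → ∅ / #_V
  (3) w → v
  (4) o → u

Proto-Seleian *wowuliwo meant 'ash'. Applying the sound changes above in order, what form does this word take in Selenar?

Selenar: *wowuliwo > owuliwo > ovulivo > uvulivu  (by glide loss, unconditioned shift, vowel merger)

uvulivu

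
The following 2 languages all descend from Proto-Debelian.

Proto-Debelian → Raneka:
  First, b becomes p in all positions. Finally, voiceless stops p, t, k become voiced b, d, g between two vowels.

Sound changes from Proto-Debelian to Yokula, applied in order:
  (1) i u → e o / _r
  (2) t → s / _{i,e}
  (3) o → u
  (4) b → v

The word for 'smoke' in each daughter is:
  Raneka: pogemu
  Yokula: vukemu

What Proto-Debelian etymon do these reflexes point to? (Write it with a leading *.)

Position 3: Raneka has g, Yokula has k. Yokula preserves k here (none of its changes turn any other segment into k), so the proto-segment is *k.
Position 1: Raneka has p, Yokula has v. Taking the neighbouring segments as reconstructed: Raneka p could go back to *p or *b; Yokula v could go back to *b or *v — the one source consistent with every daughter is *b.
Position 2: Raneka has o, Yokula has u. Raneka preserves o here (none of its changes turn any other segment into o), so the proto-segment is *o.
Continuing position by position gives *bokemu; check it forward:
Raneka: start from *bokemu.
  rule 1 (unconditioned shift): bokemu → pokemu
  rule 2 (intervocalic voicing): pokemu → pogemu
  ⇒ Raneka pogemu
Yokula: *bokemu > bukemu > vukemu  (by vowel merger, unconditioned shift)
No other proto-form is consistent with every reflex, so the reconstruction is *bokemu.

*bokemu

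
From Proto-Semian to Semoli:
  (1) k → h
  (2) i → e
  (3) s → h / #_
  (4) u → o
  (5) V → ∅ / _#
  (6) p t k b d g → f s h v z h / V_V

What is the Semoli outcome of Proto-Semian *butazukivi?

Semoli: *butazukivi
  butazukivi → butazuhivi   [unconditioned shift]
  butazuhivi → butazuheve   [vowel merger]
  butazuheve (rule 3 does not apply)
  butazuheve → botazoheve   [vowel merger]
  botazoheve → botazohev   [apocope]
  botazohev → bosazohev   [intervocalic lenition]
  giving Semoli bosazohev.

bosazohev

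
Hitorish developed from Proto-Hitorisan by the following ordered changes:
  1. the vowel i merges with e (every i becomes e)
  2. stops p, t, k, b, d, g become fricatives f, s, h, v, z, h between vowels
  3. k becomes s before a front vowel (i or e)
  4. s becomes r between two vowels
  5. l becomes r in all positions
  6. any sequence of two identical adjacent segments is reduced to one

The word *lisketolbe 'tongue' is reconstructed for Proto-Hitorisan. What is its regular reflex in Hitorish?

Hitorish: *lisketolbe
  lisketolbe → lesketolbe   [vowel merger]
  lesketolbe → leskesolbe   [intervocalic lenition]
  leskesolbe → lessesolbe   [palatalisation]
  lessesolbe → lesserolbe   [rhotacism]
  lesserolbe → resserorbe   [unconditioned shift]
  resserorbe → reserorbe   [degemination]
  giving Hitorish reserorbe.

reserorbe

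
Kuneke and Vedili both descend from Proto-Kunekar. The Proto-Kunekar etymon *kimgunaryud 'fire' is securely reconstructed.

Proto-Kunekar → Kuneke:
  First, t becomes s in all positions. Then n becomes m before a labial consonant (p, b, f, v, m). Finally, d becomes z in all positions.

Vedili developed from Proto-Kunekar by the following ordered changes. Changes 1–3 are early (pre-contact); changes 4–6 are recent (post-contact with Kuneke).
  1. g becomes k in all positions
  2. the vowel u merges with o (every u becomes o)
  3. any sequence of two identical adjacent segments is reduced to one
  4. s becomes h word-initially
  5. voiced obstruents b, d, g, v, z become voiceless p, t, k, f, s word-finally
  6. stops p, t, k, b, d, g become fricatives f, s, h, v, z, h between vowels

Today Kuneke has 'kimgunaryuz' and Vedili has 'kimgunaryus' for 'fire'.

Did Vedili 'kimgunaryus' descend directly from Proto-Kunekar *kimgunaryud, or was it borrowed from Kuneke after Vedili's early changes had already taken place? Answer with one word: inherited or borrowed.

borrowed

If inherited, *kimgunaryud would pass through all of Vedili's changes:
Vedili: *kimgunaryud > kimkunaryud > kimkonaryod > kimkonaryot  (by unconditioned shift, vowel merger, final devoicing)
If borrowed from Kuneke 'kimgunaryuz' after the early changes, it would undergo only the recent ones:
  rule 4 (debuccalisation): no change (kimgunaryuz)
  rule 5 (final devoicing): kimgunaryuz → kimgunaryus
  rule 6 (intervocalic lenition): no change (kimgunaryus)
  ⇒ as a loan: kimgunaryus
Vedili 'kimgunaryus' matches the loan outcome 'kimgunaryus', not the inherited 'kimkonaryot' — it skipped the early Vedili changes, so it was borrowed from Kuneke.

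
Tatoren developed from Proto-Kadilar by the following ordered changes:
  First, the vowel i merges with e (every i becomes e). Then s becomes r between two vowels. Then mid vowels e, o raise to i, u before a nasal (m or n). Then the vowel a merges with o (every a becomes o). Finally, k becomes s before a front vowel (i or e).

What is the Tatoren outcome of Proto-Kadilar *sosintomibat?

sorintumebot

Tatoren: start from *sosintomibat.
  rule 1 (vowel merger): sosintomibat → sosentomebat
  rule 2 (rhotacism): sosentomebat → sorentomebat
  rule 3 (pre-nasal raising): sorentomebat → sorintumebat
  rule 4 (vowel merger): sorintumebat → sorintumebot
  rule 5: no change — sorintumebot
  ⇒ Tatoren sorintumebot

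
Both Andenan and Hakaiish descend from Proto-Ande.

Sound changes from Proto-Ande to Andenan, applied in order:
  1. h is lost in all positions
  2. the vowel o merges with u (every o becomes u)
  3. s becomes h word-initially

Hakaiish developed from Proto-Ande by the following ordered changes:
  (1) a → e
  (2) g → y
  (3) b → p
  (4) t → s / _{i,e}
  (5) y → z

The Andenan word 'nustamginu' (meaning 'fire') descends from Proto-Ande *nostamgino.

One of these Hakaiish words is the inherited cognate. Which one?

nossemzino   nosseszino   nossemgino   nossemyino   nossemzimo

Hakaiish: start from *nostamgino.
  rule 1 (vowel merger): nostamgino → nostemgino
  rule 2 (unconditioned shift): nostemgino → nostemyino
  rule 3: no change — nostemyino
  rule 4 (palatalisation): nostemyino → nossemyino
  rule 5 (unconditioned shift): nossemyino → nossemzino
  ⇒ Hakaiish nossemzino
Only 'nossemzino' matches the regular Hakaiish development of *nostamgino.

nossemzino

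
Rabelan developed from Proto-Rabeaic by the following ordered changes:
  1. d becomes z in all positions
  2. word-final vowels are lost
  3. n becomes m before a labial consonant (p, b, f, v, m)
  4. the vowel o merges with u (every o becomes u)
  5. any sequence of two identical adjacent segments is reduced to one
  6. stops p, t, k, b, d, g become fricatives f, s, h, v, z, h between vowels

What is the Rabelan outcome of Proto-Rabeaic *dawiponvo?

zawifumv

Rabelan: *dawiponvo
  dawiponvo → zawiponvo   [unconditioned shift]
  zawiponvo → zawiponv   [apocope]
  zawiponv → zawipomv   [nasal place assimilation]
  zawipomv → zawipumv   [vowel merger]
  zawipumv (rule 5 does not apply)
  zawipumv → zawifumv   [intervocalic lenition]
  giving Rabelan zawifumv.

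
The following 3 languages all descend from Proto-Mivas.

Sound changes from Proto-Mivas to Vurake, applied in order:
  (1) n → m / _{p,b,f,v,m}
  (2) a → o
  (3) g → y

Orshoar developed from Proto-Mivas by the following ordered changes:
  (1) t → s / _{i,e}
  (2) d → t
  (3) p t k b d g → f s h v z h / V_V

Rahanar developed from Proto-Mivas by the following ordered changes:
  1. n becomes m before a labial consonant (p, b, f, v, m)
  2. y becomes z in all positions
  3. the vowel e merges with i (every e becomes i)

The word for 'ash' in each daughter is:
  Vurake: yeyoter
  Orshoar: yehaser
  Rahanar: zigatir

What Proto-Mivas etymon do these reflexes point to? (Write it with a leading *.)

*yegater

Position 4: Vurake has o, Orshoar has a, Rahanar has a. Orshoar preserves a here (none of its changes turn any other segment into a), so the proto-segment is *a.
Position 2: Vurake has e, Orshoar has e, Rahanar has i. Vurake preserves e here (none of its changes turn any other segment into e), so the proto-segment is *e.
Position 6: Vurake has e, Orshoar has e, Rahanar has i. Vurake preserves e here (none of its changes turn any other segment into e), so the proto-segment is *e.
This points to *yegater. Verify forward in each daughter:
Vurake: start from *yegater.
  rule 1: no change — yegater
  rule 2 (vowel merger): yegater → yegoter
  rule 3 (unconditioned shift): yegoter → yeyoter
  ⇒ Vurake yeyoter
Orshoar: *yegater
  yegater → yegaser   [palatalisation]
  yegaser (rule 2 does not apply)
  yegaser → yehaser   [intervocalic lenition]
  giving Orshoar yehaser.
Rahanar: start from *yegater.
  rule 1: no change — yegater
  rule 2 (unconditioned shift): yegater → zegater
  rule 3 (vowel merger): zegater → zigatir
  ⇒ Rahanar zigatir
Only *yegater yields all of Vurake yeyoter, Orshoar yehaser, Rahanar zigatir.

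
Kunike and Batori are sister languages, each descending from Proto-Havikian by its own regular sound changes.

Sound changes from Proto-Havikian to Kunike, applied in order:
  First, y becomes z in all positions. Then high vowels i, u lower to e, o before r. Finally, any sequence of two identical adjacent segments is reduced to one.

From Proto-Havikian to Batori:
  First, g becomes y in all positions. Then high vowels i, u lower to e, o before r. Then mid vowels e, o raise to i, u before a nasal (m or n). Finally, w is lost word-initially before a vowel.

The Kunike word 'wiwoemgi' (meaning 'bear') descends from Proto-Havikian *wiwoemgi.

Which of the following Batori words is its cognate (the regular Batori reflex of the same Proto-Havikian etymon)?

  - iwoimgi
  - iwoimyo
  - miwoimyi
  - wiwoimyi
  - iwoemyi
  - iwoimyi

iwoimyi

Batori: start from *wiwoemgi.
  rule 1 (unconditioned shift): wiwoemgi → wiwoemyi
  rule 2: no change — wiwoemyi
  rule 3 (pre-nasal raising): wiwoemyi → wiwoimyi
  rule 4 (glide loss): wiwoimyi → iwoimyi
  ⇒ Batori iwoimyi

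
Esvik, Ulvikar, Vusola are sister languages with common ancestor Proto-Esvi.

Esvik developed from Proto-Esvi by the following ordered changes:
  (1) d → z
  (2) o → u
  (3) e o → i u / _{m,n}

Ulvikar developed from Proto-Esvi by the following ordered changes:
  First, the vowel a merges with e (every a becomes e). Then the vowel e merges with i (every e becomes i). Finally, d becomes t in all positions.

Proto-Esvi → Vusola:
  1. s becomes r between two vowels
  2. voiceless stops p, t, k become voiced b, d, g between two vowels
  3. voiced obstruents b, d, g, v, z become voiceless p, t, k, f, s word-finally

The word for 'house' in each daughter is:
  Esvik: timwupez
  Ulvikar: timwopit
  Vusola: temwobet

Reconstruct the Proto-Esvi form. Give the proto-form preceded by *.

Position 2: Esvik has i, Ulvikar has i, Vusola has e. Vusola preserves e here (none of its changes turn any other segment into e), so the proto-segment is *e.
Position 6: Esvik has p, Ulvikar has p, Vusola has b. Esvik preserves p here (none of its changes turn any other segment into p), so the proto-segment is *p.
Position 5: Esvik has u, Ulvikar has o, Vusola has o. Ulvikar preserves o here (none of its changes turn any other segment into o), so the proto-segment is *o.
Continuing position by position gives *temwoped; check it forward:
Esvik: start from *temwoped.
  rule 1 (unconditioned shift): temwoped → temwopez
  rule 2 (vowel merger): temwopez → temwupez
  rule 3 (pre-nasal raising): temwupez → timwupez
  ⇒ Esvik timwupez
Ulvikar: *temwoped > timwopid > timwopit  (by vowel merger, unconditioned shift)
Vusola: *temwoped > temwobed > temwobet  (by intervocalic voicing, final devoicing)
Only *temwoped yields all of Esvik timwupez, Ulvikar timwopit, Vusola temwobet.

*temwoped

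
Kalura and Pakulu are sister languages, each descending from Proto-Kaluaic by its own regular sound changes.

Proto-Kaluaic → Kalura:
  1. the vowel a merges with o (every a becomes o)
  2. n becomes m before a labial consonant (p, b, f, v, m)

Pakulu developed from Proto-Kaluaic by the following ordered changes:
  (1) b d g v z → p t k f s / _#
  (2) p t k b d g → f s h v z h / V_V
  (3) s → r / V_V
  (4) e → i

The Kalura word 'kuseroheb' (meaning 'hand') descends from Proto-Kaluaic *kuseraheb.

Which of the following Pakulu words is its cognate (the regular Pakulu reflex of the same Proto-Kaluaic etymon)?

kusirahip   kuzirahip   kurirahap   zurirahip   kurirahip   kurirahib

Pakulu: *kuseraheb > kuserahep > kurerahep > kurirahip  (by final devoicing, rhotacism, vowel merger)
Among the options, 'kurirahip' alone shows every Pakulu change applied in order.

kurirahip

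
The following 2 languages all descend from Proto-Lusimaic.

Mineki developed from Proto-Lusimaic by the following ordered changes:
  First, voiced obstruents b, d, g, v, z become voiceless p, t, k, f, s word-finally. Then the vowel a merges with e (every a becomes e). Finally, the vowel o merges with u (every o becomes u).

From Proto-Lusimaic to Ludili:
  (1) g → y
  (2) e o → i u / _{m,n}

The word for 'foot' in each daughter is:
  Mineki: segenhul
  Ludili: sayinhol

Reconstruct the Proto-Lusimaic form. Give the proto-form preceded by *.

Position 3: Mineki has g, Ludili has y. Mineki preserves g here (none of its changes turn any other segment into g), so the proto-segment is *g.
Position 2: Mineki has e, Ludili has a. Ludili preserves a here (none of its changes turn any other segment into a), so the proto-segment is *a.
Position 7: Mineki has u, Ludili has o. Ludili preserves o here (none of its changes turn any other segment into o), so the proto-segment is *o.
This points to *sagenhol. Verify forward in each daughter:
Mineki: *sagenhol
  sagenhol (rule 1 does not apply)
  sagenhol → segenhol   [vowel merger]
  segenhol → segenhul   [vowel merger]
  giving Mineki segenhul.
Ludili: *sagenhol
  sagenhol → sayenhol   [unconditioned shift]
  sayenhol → sayinhol   [pre-nasal raising]
  giving Ludili sayinhol.
*sagenhol is the unique common source.

*sagenhol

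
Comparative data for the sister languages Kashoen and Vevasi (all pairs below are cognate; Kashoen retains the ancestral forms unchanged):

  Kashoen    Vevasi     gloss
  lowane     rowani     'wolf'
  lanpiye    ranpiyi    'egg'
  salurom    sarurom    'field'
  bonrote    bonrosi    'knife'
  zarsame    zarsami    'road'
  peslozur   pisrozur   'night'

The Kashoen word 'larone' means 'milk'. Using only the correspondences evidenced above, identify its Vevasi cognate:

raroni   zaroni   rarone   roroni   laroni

raroni

lanpiye ~ ranpiyi — Kashoen l corresponds to Vevasi r word-initially before a back vowel.
lowane ~ rowani, lanpiye ~ ranpiyi — Kashoen e corresponds to Vevasi i word-finally.
Applying these to Kashoen 'larone':
  larone → rarone   (l→r word-initially before a back vowel)
  rarone → raroni   (e→i word-finally)
So the Vevasi cognate is 'raroni'.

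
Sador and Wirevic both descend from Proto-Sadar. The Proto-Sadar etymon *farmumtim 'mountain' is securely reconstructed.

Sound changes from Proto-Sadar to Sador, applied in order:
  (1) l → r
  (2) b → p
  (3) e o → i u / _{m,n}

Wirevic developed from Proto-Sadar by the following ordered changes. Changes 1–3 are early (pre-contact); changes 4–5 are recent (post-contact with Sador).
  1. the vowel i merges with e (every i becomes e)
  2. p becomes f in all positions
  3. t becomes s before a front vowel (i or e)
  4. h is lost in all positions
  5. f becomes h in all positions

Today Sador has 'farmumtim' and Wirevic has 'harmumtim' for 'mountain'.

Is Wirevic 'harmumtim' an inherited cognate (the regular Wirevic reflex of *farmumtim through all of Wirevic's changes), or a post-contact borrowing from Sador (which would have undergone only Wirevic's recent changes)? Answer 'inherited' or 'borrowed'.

borrowed

If inherited, *farmumtim would pass through all of Wirevic's changes:
Wirevic: *farmumtim > farmumtem > farmumsem > harmumsem  (by vowel merger, palatalisation, unconditioned shift)
If borrowed from Sador 'farmumtim' after the early changes, it would undergo only the recent ones:
  rule 4 (h-loss): no change (farmumtim)
  rule 5 (unconditioned shift): farmumtim → harmumtim
  ⇒ as a loan: harmumtim
Wirevic 'harmumtim' matches the loan outcome 'harmumtim', not the inherited 'harmumsem' — it skipped the early Wirevic changes, so it was borrowed from Sador.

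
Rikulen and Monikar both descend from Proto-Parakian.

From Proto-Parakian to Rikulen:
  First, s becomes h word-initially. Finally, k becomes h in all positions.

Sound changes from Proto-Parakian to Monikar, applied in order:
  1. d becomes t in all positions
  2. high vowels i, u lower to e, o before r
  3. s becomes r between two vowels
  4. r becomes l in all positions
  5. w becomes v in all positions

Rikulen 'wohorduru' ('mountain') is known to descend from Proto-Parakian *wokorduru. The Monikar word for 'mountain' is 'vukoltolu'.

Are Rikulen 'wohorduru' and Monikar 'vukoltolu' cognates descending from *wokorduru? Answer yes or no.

no

Derive the expected Monikar reflex of *wokorduru:
Monikar: start from *wokorduru.
  rule 1 (unconditioned shift): wokorduru → wokorturu
  rule 2 (pre-rhotic lowering): wokorturu → wokortoru
  rule 3: no change — wokortoru
  rule 4 (unconditioned shift): wokortoru → wokoltolu
  rule 5 (unconditioned shift): wokoltolu → vokoltolu
  ⇒ Monikar vokoltolu
The regular Monikar reflex would be 'vokoltolu', but the attested form is 'vukoltolu'. The correspondence is irregular, so they are not cognates (the Monikar form has a different source).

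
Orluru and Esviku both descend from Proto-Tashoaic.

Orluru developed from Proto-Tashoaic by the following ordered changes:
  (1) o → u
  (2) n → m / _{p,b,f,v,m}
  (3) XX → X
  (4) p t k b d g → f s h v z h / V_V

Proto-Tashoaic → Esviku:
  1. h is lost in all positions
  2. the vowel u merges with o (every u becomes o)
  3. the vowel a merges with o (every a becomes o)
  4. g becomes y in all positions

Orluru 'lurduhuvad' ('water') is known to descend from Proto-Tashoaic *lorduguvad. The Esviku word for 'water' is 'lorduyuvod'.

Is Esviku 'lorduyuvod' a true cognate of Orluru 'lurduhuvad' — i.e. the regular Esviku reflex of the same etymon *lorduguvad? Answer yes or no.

no

Derive the expected Esviku reflex of *lorduguvad:
Esviku: *lorduguvad > lordogovad > lordogovod > lordoyovod  (by vowel merger, vowel merger, unconditioned shift)
The regular Esviku reflex would be 'lordoyovod', but the attested form is 'lorduyuvod'. The correspondence is irregular, so they are not cognates (the Esviku form has a different source).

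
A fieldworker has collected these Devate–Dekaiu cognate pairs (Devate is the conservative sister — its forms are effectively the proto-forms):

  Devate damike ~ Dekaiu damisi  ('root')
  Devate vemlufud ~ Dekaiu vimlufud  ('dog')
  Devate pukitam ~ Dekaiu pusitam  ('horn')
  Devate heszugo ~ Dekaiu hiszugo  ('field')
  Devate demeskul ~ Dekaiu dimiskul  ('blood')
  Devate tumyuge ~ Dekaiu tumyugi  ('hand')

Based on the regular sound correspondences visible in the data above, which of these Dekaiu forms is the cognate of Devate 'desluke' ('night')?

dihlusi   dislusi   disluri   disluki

dislusi

heszugo ~ hiszugo, demeskul ~ dimiskul — Devate e corresponds to Dekaiu i after a consonant, before a consonant other than r, m, n, p, b, f, v.
damike ~ damisi — Devate k corresponds to Dekaiu s between vowels (before a front vowel).
damike ~ damisi, tumyuge ~ tumyugi — Devate e corresponds to Dekaiu i word-finally.
Applying these to Devate 'desluke':
  desluke → disluke   (e→i after a consonant, before a consonant other than r, m, n, p, b, f, v)
  disluke → disluse   (k→s between vowels (before a front vowel))
  disluse → dislusi   (e→i word-finally)
So the Dekaiu cognate is 'dislusi'.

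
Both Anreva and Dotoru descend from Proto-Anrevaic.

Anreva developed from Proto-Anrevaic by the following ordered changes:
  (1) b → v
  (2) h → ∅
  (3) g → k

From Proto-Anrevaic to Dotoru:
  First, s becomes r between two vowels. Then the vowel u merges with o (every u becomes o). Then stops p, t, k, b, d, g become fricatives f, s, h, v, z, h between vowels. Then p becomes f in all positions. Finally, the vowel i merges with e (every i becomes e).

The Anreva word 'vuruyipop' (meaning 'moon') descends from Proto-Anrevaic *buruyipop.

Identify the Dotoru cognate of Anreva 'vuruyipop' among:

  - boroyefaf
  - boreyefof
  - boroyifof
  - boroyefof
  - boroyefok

boroyefof

Dotoru: *buruyipop
  buruyipop (rule 1 does not apply)
  buruyipop → boroyipop   [vowel merger]
  boroyipop → boroyifop   [intervocalic lenition]
  boroyifop → boroyifof   [unconditioned shift]
  boroyifof → boroyefof   [vowel merger]
  giving Dotoru boroyefof.
Among the options, 'boroyefof' alone shows every Dotoru change applied in order.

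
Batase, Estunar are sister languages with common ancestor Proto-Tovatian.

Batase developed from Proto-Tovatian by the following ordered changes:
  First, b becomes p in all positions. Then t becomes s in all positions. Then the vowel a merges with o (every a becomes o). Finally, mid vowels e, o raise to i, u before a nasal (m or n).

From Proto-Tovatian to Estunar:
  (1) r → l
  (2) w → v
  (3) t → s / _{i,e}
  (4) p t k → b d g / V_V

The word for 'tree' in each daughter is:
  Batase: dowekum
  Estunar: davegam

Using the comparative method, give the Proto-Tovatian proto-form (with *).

*dawekam

Position 3: Batase has w, Estunar has v. Batase preserves w here (none of its changes turn any other segment into w), so the proto-segment is *w.
Position 2: Batase has o, Estunar has a. Estunar preserves a here (none of its changes turn any other segment into a), so the proto-segment is *a.
Continuing position by position gives *dawekam; check it forward:
Batase: *dawekam
  dawekam (rule 1 does not apply)
  dawekam (rule 2 does not apply)
  dawekam → dowekom   [vowel merger]
  dowekom → dowekum   [pre-nasal raising]
  giving Batase dowekum.
Estunar: *dawekam
  dawekam (rule 1 does not apply)
  dawekam → davekam   [unconditioned shift]
  davekam (rule 3 does not apply)
  davekam → davegam   [intervocalic voicing]
  giving Estunar davegam.
*dawekam is the unique common source.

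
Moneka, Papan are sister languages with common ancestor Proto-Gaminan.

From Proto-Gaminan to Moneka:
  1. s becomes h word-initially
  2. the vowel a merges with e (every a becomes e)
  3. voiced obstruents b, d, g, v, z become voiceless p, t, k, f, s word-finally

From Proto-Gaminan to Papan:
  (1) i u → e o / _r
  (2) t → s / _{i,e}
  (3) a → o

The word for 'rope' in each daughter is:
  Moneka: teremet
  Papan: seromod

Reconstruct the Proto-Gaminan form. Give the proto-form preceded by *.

*teramad

Position 6: Moneka has e, Papan has o. Taking the neighbouring segments as reconstructed: Moneka e could go back to *a or *e; Papan o could go back to *a or *o — the one source consistent with every daughter is *a.
Position 4: Moneka has e, Papan has o. Taking the neighbouring segments as reconstructed: Moneka e could go back to *a or *e; Papan o could go back to *a or *o — the one source consistent with every daughter is *a.
This points to *teramad. Verify forward in each daughter:
Moneka: *teramad
  teramad (rule 1 does not apply)
  teramad → teremed   [vowel merger]
  teremed → teremet   [final devoicing]
  giving Moneka teremet.
Papan: *teramad > seramad > seromod  (by palatalisation, vowel merger)
Only *teramad yields all of Moneka teremet, Papan seromod.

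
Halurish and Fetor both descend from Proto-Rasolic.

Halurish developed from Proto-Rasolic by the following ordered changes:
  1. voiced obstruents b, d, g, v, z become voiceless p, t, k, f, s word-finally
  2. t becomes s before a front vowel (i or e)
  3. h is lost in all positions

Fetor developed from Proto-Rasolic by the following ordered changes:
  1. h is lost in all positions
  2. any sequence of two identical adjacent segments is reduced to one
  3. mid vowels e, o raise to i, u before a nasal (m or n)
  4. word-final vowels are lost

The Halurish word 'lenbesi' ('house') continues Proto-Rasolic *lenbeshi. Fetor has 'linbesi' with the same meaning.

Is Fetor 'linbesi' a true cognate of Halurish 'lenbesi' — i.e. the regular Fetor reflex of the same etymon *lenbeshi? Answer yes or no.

no

Derive the expected Fetor reflex of *lenbeshi:
Fetor: start from *lenbeshi.
  rule 1 (h-loss): lenbeshi → lenbesi
  rule 2: no change — lenbesi
  rule 3 (pre-nasal raising): lenbesi → linbesi
  rule 4 (apocope): linbesi → linbes
  ⇒ Fetor linbes
The regular Fetor reflex would be 'linbes', but the attested form is 'linbesi'. The correspondence is irregular, so they are not cognates (the Fetor form has a different source).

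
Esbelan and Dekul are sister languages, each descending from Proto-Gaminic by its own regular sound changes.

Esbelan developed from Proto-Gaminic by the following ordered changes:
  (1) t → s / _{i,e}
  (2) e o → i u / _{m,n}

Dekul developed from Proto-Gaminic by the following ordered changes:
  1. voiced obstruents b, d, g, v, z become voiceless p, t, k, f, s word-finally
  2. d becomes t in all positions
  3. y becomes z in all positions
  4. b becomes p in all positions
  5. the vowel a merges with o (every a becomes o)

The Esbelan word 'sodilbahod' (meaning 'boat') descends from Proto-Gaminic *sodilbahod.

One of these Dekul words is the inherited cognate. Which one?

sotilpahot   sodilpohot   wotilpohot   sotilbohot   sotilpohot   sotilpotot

sotilpohot

Dekul: *sodilbahod
  sodilbahod → sodilbahot   [final devoicing]
  sodilbahot → sotilbahot   [unconditioned shift]
  sotilbahot (rule 3 does not apply)
  sotilbahot → sotilpahot   [unconditioned shift]
  sotilpahot → sotilpohot   [vowel merger]
  giving Dekul sotilpohot.
Among the options, 'sotilpohot' alone shows every Dekul change applied in order.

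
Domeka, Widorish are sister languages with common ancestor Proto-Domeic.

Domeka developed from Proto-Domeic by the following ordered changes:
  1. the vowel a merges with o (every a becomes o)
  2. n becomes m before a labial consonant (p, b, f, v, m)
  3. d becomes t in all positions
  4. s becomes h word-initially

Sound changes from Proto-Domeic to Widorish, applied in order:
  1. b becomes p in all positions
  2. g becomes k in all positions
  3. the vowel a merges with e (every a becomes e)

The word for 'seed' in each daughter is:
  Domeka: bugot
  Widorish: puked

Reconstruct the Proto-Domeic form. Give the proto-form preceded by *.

*bugad

Position 3: Domeka has g, Widorish has k. Domeka preserves g here (none of its changes turn any other segment into g), so the proto-segment is *g.
Position 1: Domeka has b, Widorish has p. Domeka preserves b here (none of its changes turn any other segment into b), so the proto-segment is *b.
Continuing position by position gives *bugad; check it forward:
Domeka: start from *bugad.
  rule 1 (vowel merger): bugad → bugod
  rule 2: no change — bugod
  rule 3 (unconditioned shift): bugod → bugot
  rule 4: no change — bugot
  ⇒ Domeka bugot
Widorish: *bugad > pugad > pukad > puked  (by unconditioned shift, unconditioned shift, vowel merger)
Only *bugad yields all of Domeka bugot, Widorish puked.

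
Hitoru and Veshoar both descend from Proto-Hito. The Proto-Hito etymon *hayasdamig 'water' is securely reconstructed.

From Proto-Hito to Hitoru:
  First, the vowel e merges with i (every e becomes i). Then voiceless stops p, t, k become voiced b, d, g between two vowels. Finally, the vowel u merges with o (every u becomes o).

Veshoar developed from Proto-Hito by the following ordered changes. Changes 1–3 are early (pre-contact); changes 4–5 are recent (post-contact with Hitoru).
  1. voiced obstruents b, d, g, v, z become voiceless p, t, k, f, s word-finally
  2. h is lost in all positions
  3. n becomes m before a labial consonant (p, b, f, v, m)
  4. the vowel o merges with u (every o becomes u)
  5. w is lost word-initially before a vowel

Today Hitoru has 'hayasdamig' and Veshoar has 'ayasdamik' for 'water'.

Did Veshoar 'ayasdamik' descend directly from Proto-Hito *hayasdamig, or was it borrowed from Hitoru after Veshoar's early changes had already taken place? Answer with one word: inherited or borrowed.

If inherited, *hayasdamig would pass through all of Veshoar's changes:
Veshoar: *hayasdamig > hayasdamik > ayasdamik  (by final devoicing, h-loss)
If borrowed from Hitoru 'hayasdamig' after the early changes, it would undergo only the recent ones:
  rule 4 (vowel merger): no change (hayasdamig)
  rule 5 (glide loss): no change (hayasdamig)
  ⇒ as a loan: hayasdamig
Veshoar 'ayasdamik' matches the inherited outcome exactly, so it is an inherited cognate, not a loan.

inherited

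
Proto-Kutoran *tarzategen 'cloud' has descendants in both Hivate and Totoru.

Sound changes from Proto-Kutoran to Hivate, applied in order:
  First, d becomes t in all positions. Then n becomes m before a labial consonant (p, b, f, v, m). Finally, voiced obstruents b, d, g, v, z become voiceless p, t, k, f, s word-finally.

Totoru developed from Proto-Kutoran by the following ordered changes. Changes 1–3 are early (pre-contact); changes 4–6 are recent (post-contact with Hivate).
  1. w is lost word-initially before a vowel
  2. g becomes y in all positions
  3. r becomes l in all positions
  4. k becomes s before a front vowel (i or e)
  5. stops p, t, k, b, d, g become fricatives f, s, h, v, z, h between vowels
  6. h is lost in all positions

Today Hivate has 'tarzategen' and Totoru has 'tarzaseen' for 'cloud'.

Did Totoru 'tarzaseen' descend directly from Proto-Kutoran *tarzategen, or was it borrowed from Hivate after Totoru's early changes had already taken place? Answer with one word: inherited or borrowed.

borrowed

If inherited, *tarzategen would pass through all of Totoru's changes:
Totoru: start from *tarzategen.
  rule 1: no change — tarzategen
  rule 2 (unconditioned shift): tarzategen → tarzateyen
  rule 3 (unconditioned shift): tarzateyen → talzateyen
  rule 4: no change — talzateyen
  rule 5 (intervocalic lenition): talzateyen → talzaseyen
  rule 6: no change — talzaseyen
  ⇒ Totoru talzaseyen
If borrowed from Hivate 'tarzategen' after the early changes, it would undergo only the recent ones:
  rule 4 (palatalisation): no change (tarzategen)
  rule 5 (intervocalic lenition): tarzategen → tarzasehen
  rule 6 (h-loss): tarzasehen → tarzaseen
  ⇒ as a loan: tarzaseen
Totoru 'tarzaseen' matches the loan outcome 'tarzaseen', not the inherited 'talzaseyen' — it skipped the early Totoru changes, so it was borrowed from Hivate.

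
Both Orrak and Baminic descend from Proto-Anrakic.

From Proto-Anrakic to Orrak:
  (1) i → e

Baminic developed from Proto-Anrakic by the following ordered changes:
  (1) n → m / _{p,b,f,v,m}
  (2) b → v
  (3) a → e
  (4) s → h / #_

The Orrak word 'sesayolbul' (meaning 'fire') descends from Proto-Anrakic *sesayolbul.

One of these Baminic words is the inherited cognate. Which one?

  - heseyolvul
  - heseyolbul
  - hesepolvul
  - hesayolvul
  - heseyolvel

heseyolvul

Baminic: *sesayolbul
  sesayolbul (rule 1 does not apply)
  sesayolbul → sesayolvul   [unconditioned shift]
  sesayolvul → seseyolvul   [vowel merger]
  seseyolvul → heseyolvul   [debuccalisation]
  giving Baminic heseyolvul.
The other candidates each miss or misapply at least one Baminic change.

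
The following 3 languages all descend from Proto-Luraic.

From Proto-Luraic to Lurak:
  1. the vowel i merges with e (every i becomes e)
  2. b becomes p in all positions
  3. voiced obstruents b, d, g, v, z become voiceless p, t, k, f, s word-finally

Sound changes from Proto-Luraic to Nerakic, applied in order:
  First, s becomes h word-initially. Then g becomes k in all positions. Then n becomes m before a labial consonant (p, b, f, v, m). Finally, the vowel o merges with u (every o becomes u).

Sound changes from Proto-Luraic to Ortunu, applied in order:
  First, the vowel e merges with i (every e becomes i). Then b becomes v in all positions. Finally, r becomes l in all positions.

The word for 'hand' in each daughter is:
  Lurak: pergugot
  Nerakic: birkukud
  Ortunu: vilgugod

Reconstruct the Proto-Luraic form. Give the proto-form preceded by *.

Position 4: Lurak has g, Nerakic has k, Ortunu has g. Lurak preserves g here (none of its changes turn any other segment into g), so the proto-segment is *g.
Position 1: Lurak has p, Nerakic has b, Ortunu has v. Nerakic preserves b here (none of its changes turn any other segment into b), so the proto-segment is *b.
Position 6: Lurak has g, Nerakic has k, Ortunu has g. Lurak preserves g here (none of its changes turn any other segment into g), so the proto-segment is *g.
Continuing position by position gives *birgugod; check it forward:
Lurak: *birgugod > bergugod > pergugod > pergugot  (by vowel merger, unconditioned shift, final devoicing)
Nerakic: *birgugod > birkukod > birkukud  (by unconditioned shift, vowel merger)
Ortunu: *birgugod > virgugod > vilgugod  (by unconditioned shift, unconditioned shift)
*birgugod is the unique common source.

*birgugod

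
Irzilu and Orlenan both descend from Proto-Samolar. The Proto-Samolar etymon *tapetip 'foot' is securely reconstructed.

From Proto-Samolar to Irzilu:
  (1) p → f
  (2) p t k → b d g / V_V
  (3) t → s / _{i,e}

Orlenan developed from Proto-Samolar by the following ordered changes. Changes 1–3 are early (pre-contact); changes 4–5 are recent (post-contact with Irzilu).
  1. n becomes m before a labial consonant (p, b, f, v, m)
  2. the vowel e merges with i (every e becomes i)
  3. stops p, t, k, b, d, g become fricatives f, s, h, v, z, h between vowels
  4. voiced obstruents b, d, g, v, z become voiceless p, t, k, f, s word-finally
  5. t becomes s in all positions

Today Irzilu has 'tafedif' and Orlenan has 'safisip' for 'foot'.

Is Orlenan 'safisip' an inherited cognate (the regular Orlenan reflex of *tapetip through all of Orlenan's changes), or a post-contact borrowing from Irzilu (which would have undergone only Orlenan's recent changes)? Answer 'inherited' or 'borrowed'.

inherited

If inherited, *tapetip would pass through all of Orlenan's changes:
Orlenan: *tapetip > tapitip > tafisip > safisip  (by vowel merger, intervocalic lenition, unconditioned shift)
If borrowed from Irzilu 'tafedif' after the early changes, it would undergo only the recent ones:
  rule 4 (final devoicing): no change (tafedif)
  rule 5 (unconditioned shift): tafedif → safedif
  ⇒ as a loan: safedif
Orlenan 'safisip' matches the inherited outcome exactly, so it is an inherited cognate, not a loan.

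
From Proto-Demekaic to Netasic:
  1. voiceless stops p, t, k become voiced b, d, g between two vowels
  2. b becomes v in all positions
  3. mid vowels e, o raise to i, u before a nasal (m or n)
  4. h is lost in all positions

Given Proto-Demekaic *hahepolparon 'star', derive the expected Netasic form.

Netasic: start from *hahepolparon.
  rule 1 (intervocalic voicing): hahepolparon → hahebolparon
  rule 2 (unconditioned shift): hahebolparon → hahevolparon
  rule 3 (pre-nasal raising): hahevolparon → hahevolparun
  rule 4 (h-loss): hahevolparun → aevolparun
  ⇒ Netasic aevolparun

aevolparun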